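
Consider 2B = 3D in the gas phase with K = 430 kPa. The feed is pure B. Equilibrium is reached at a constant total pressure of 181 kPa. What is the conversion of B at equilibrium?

X = 0.559

Take 1 mol B as basis and let X be its fractional conversion, so ξ = 0.5X.
Mole table: n_B = 1 − X; n_D = 1.5X.
Total moles n_T = 1 + 0.5X.
With p_i = (n_i/n_T)P, K = p_D^3 / (p_B^2).
Setting this equal to 430 kPa and taking the physical root (0 < X < 1) gives X = 0.559.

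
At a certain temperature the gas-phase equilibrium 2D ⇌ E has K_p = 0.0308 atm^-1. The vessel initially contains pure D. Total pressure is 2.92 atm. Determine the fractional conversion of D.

Take 1 mol D as basis and let X be its fractional conversion, so ξ = 0.5X.
Moles: n_D = 1 − X; n_E = 0.5X.
Total moles n_T = 1 − 0.5X.
Mole fractions y_i = n_i/n_T; K_p = p_E / (p_D^2) with p_i = y_i·P.
This yields a degree-2 equation in X; solving on (0,1), X = 0.142.

X = 0.142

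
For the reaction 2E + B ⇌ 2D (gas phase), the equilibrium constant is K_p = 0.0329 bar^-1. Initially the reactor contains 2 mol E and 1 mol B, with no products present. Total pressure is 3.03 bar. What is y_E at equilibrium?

y_E = 0.598

Let X = conversion of E (basis 2 mol E); extent of reaction ξ = X.
Species balance: n_E = 2 − 2X; n_B = 1 − X; n_D = 2X.
Total moles n_T = 3 − X.
With p_i = (n_i/n_T)P, K_p = p_D^2 / (p_E^2 p_B).
Substituting and setting equal to 0.0329 bar^-1 gives a polynomial in X; the root in (0,1) is X = 0.147.
Then n_E = 1.71, n_T = 2.85, so y_E = 0.598.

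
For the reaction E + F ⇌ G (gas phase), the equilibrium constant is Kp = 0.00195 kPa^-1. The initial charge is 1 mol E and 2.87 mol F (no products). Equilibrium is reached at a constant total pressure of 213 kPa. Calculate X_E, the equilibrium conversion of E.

Let X = conversion of E (basis 1 mol E); extent of reaction ξ = X.
Moles: n_E = 1 − X; n_F = 2.87 − X; n_G = X.
Summing: n_T = 3.87 − X.
Mole fractions y_i = n_i/n_T; Kp = p_G / (p_E p_F) with p_i = y_i·P.
This yields a degree-2 equation in X; solving on (0,1), X = 0.231.

X = 0.231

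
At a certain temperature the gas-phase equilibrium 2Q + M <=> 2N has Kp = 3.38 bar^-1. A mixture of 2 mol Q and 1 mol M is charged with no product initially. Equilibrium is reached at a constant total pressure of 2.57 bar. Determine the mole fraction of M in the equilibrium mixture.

Take 2 mol Q as basis and let X be its fractional conversion, so ξ = X.
Species balance: n_Q = 2 − 2X; n_M = 1 − X; n_N = 2X.
Summing: n_T = 3 − X.
With p_i = (n_i/n_T)P, Kp = p_N^2 / (p_Q^2 p_M).
Setting this equal to 3.38 bar^-1 and taking the physical root (0 < X < 1) gives X = 0.557.
Then n_M = 0.443, n_T = 2.44, so y_M = 0.181.

y_M = 0.181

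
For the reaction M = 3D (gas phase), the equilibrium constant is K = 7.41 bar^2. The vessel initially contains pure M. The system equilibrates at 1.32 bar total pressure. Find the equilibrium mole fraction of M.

Let X = conversion of M (basis 1 mol M); extent of reaction ξ = X.
At extent ξ: n_M = 1 − X; n_D = 3X.
n_T = Σnᵢ = 1 + 2X.
Mole fractions y_i = n_i/n_T; K = p_D^3 / (p_M) with p_i = y_i·P.
This yields a degree-3 equation in X; solving on (0,1), X = 0.660.
Then n_M = 0.34, n_T = 2.32, so y_M = 0.146.

y_M = 0.146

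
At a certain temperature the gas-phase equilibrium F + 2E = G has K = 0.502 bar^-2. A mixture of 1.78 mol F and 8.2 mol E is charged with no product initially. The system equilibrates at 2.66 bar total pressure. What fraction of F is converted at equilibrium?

Let X = conversion of F (basis 1.78 mol F); extent of reaction ξ = 1.78X.
Moles: n_F = 1.78 − 1.78X; n_E = 8.2 − 3.56X; n_G = 1.78X.
Summing: n_T = 9.98 − 3.56X.
With p_i = (n_i/n_T)P, K = p_G / (p_F p_E^2).
This yields a degree-3 equation in X; solving on (0,1), X = 0.675.

X = 0.675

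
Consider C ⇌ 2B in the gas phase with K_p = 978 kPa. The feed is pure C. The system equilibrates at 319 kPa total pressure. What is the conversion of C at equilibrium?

X = 0.659

Take 1 mol C as basis and let X be its fractional conversion, so ξ = X.
Mole table: n_C = 1 − X; n_B = 2X.
n_T = Σnᵢ = 1 + X.
y_i = n_i/n_T, p_i = y_i·P. K_p = p_B^2 / (p_C).
Equating to 978 kPa and solving on 0 < X < 1: X = 0.659.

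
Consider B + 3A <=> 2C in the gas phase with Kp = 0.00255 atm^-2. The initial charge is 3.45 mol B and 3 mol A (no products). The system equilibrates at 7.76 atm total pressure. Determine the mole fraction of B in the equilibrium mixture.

y_B = 0.537

Let X = conversion of A (basis 3 mol A); extent of reaction ξ = X.
At extent ξ: n_B = 3.45 − X; n_A = 3 − 3X; n_C = 2X.
n_T = Σnᵢ = 6.45 − 2X.
Mole fractions y_i = n_i/n_T; Kp = p_C^2 / (p_B p_A^3) with p_i = y_i·P.
Setting this equal to 0.00255 atm^-2 and taking the physical root (0 < X < 1) gives X = 0.212.
Then n_B = 3.24, n_T = 6.03, so y_B = 0.537.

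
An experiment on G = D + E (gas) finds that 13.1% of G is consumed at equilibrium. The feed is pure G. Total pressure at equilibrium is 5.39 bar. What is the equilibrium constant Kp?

Basis: 1 mol G initially; let X = conversion of G. Extent ξ = X.
Species balance: n_G = 1 − X; n_D = X; n_E = X.
n_T = Σnᵢ = 1 + X.
At X = 0.131: n_G = 0.869, n_D = 0.131, n_E = 0.131, n_T = 1.13.
p_i = (n_i/n_T)·P. Kp = p_D p_E / (p_G) = 0.0941 bar.

Kp = 0.0941 bar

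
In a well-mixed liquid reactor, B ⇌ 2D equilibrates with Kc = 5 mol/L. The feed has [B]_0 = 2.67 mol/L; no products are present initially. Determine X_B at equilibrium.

X = 0.489

Let X = conversion of B; extent ξ = 2.67·X mol/L.
Concentrations: [B] = 2.67 − 2.67X; [D] = 5.34X.
Kc = [D]^2 / ([B]).
Equating to 5 mol/L: the physical root is X = 0.489.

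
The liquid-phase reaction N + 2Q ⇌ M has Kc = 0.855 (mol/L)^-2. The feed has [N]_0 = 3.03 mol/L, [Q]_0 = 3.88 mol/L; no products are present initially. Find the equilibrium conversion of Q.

X = 0.737

Let X = conversion of Q; extent ξ = 3.88X/2 mol/L.
Concentrations: [N] = 3.03 − 1.94X; [Q] = 3.88 − 3.88X; [M] = 1.94X.
Kc = [M] / ([N] [Q]^2).
Equating to 0.855 (mol/L)^-2: the physical root is X = 0.737.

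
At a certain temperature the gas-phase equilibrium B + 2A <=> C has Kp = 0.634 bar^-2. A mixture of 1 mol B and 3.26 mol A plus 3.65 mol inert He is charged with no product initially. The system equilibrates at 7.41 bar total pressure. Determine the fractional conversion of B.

Basis: 1 mol B initially; let X = conversion of B. Extent ξ = X.
Moles: n_B = 1 − X; n_A = 3.26 − 2X; n_C = X; n_I = 3.65 (inert).
n_T = Σnᵢ = 7.91 − 2X.
Mole fractions y_i = n_i/n_T; Kp = p_C / (p_B p_A^2) with p_i = y_i·P.
This yields a degree-3 equation in X; solving on (0,1), X = 0.730.

X = 0.730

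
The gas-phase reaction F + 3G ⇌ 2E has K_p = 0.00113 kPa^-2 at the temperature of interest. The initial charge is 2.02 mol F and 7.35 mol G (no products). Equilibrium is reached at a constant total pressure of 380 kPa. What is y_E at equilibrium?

Take 2.02 mol F as basis and let X be its fractional conversion, so ξ = 2.02X.
Moles: n_F = 2.02 − 2.02X; n_G = 7.35 − 6.06X; n_E = 4.04X.
Summing: n_T = 9.37 − 4.04X.
Mole fractions y_i = n_i/n_T; K_p = p_E^2 / (p_F p_G^3) with p_i = y_i·P.
Setting this equal to 0.00113 kPa^-2 and taking the physical root (0 < X < 1) gives X = 0.864.
Then n_E = 3.49, n_T = 5.88, so y_E = 0.594.

y_E = 0.594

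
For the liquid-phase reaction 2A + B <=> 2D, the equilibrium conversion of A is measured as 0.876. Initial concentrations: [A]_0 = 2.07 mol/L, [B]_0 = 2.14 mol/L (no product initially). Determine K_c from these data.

K_c = 40.5 L/mol

Let X = conversion of A.
Concentrations: [A] = 2.07 − 2.07X; [B] = 2.14 − 1.03X; [D] = 2.07X.
At X = 0.876: [A] = 0.257, [B] = 1.23, [D] = 1.81.
K_c = [D]^2 / ([A]^2 [B]) = 40.5 L/mol.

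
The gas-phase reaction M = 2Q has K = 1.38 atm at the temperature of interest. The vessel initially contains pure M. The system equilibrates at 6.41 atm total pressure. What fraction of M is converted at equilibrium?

X = 0.226

Let X = conversion of M (basis 1 mol M); extent of reaction ξ = X.
Species balance: n_M = 1 − X; n_Q = 2X.
n_T = Σnᵢ = 1 + X.
With p_i = (n_i/n_T)P, K = p_Q^2 / (p_M).
This yields a degree-2 equation in X; solving on (0,1), X = 0.226.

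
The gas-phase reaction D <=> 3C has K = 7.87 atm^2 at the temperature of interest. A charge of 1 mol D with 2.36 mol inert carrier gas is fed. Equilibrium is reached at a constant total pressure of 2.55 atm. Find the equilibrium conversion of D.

X = 0.682

Take 1 mol D as basis and let X be its fractional conversion, so ξ = X.
At extent ξ: n_D = 1 − X; n_C = 3X; n_I = 2.36 (inert).
Summing: n_T = 3.36 + 2X.
y_i = n_i/n_T, p_i = y_i·P. K = p_C^3 / (p_D).
Substituting and setting equal to 7.87 atm^2 gives a polynomial in X; the root in (0,1) is X = 0.682.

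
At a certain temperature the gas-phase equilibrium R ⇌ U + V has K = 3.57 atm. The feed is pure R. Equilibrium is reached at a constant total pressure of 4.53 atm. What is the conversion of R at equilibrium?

Let X = conversion of R (basis 1 mol R); extent of reaction ξ = X.
Species balance: n_R = 1 − X; n_U = X; n_V = X.
Total moles n_T = 1 + X.
With p_i = (n_i/n_T)P, K = p_U p_V / (p_R).
Setting this equal to 3.57 atm and taking the physical root (0 < X < 1) gives X = 0.664.

X = 0.664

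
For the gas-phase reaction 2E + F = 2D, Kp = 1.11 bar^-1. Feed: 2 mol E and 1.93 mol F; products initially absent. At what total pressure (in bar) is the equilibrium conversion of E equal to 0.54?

P = 3.03 bar

Basis: 2 mol E initially; let X = conversion of E. Extent ξ = X.
Mole table: n_E = 2 − 2X; n_F = 1.93 − X; n_D = 2X.
Total moles n_T = 3.93 − X.
Kp = p_D^2 / (p_E^2 p_F) with p_i = (n_i/n_T)·P.
At X = 0.54: the mole-fraction product g(X) = Π y_i^ν_i = 3.361. Since Kp = g(X)·P^{-1}, P = (g/Kp)^(1/1) = (3.361/1.11)^(1/1) = 3.03 bar.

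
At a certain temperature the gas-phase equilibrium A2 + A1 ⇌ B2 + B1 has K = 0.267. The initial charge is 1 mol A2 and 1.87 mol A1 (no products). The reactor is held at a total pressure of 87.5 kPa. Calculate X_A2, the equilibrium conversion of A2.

X = 0.454

Let X = conversion of A2 (basis 1 mol A2); extent of reaction ξ = X.
At extent ξ: n_A2 = 1 − X; n_A1 = 1.87 − X; n_B2 = X; n_B1 = X.
n_T stays at 2.87 (no change in mole number).
Mole fractions y_i = n_i/n_T; K = p_B2 p_B1 / (p_A2 p_A1) with p_i = y_i·P.
Substituting and setting equal to 0.267 gives a polynomial in X; the root in (0,1) is X = 0.454.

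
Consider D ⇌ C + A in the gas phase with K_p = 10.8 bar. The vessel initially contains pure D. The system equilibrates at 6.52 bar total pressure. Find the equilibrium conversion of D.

X = 0.790

Take 1 mol D as basis and let X be its fractional conversion, so ξ = X.
Moles: n_D = 1 − X; n_C = X; n_A = X.
Total moles n_T = 1 + X.
With p_i = (n_i/n_T)P, K_p = p_C p_A / (p_D).
Substituting and setting equal to 10.8 bar gives a polynomial in X; the root in (0,1) is X = 0.790.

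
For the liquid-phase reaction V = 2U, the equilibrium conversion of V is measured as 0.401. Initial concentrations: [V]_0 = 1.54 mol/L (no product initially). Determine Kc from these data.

Let X = conversion of V.
Concentrations: [V] = 1.54 − 1.54X; [U] = 3.08X.
At X = 0.401: [V] = 0.922, [U] = 1.24.
Kc = [U]^2 / ([V]) = 1.65 mol/L.

Kc = 1.65 mol/L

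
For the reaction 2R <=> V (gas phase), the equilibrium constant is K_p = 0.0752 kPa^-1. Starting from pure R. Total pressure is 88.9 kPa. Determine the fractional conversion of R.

Let X = conversion of R (basis 1 mol R); extent of reaction ξ = 0.5X.
Moles: n_R = 1 − X; n_V = 0.5X.
Summing: n_T = 1 − 0.5X.
Mole fractions y_i = n_i/n_T; K_p = p_V / (p_R^2) with p_i = y_i·P.
Substituting and setting equal to 0.0752 kPa^-1 gives a polynomial in X; the root in (0,1) is X = 0.810.

X = 0.810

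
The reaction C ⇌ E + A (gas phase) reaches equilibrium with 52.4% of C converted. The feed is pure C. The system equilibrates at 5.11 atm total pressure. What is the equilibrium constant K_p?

K_p = 1.93 atm

Take 1 mol C as basis and let X be its fractional conversion, so ξ = X.
At extent ξ: n_C = 1 − X; n_E = X; n_A = X.
n_T = Σnᵢ = 1 + X.
At X = 0.524: n_C = 0.476, n_E = 0.524, n_A = 0.524, n_T = 1.52.
p_i = (n_i/n_T)·P. K_p = p_E p_A / (p_C) = 1.93 atm.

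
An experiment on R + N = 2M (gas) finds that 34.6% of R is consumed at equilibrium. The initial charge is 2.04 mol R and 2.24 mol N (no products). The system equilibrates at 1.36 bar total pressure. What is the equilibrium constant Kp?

Take 2.04 mol R as basis and let X be its fractional conversion, so ξ = 2.04X.
At extent ξ: n_R = 2.04 − 2.04X; n_N = 2.24 − 2.04X; n_M = 4.08X.
Since Δν = 0, n_T = 4.28 throughout.
At X = 0.346: n_R = 1.33, n_N = 1.53, n_M = 1.41, n_T = 4.28.
p_i = (n_i/n_T)·P. Kp = p_M^2 / (p_R p_N) = 0.974.

Kp = 0.974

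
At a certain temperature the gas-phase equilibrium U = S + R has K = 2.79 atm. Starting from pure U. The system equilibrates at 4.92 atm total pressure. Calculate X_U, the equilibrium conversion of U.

Basis: 1 mol U initially; let X = conversion of U. Extent ξ = X.
At extent ξ: n_U = 1 − X; n_S = X; n_R = X.
Summing: n_T = 1 + X.
y_i = n_i/n_T, p_i = y_i·P. K = p_S p_R / (p_U).
Substituting and setting equal to 2.79 atm gives a polynomial in X; the root in (0,1) is X = 0.602.

X = 0.602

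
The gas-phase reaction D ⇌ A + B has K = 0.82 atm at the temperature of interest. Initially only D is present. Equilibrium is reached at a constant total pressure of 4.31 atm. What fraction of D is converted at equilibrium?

Take 1 mol D as basis and let X be its fractional conversion, so ξ = X.
Mole table: n_D = 1 − X; n_A = X; n_B = X.
Summing: n_T = 1 + X.
y_i = n_i/n_T, p_i = y_i·P. K = p_A p_B / (p_D).
This yields a degree-2 equation in X; solving on (0,1), X = 0.400.

X = 0.400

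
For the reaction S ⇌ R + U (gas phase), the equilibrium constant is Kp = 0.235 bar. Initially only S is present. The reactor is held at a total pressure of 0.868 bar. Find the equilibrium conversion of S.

Take 1 mol S as basis and let X be its fractional conversion, so ξ = X.
Species balance: n_S = 1 − X; n_R = X; n_U = X.
Summing: n_T = 1 + X.
y_i = n_i/n_T, p_i = y_i·P. Kp = p_R p_U / (p_S).
Equating to 0.235 bar and solving on 0 < X < 1: X = 0.462.

X = 0.462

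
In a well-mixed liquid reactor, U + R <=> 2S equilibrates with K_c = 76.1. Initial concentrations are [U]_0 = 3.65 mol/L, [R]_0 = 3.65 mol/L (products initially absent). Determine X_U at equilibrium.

X = 0.813

Let X = conversion of U; extent ξ = 3.65·X mol/L.
Concentrations: [U] = 3.65 − 3.65X; [R] = 3.65 − 3.65X; [S] = 7.3X.
K_c = [S]^2 / ([U] [R]).
Equating to 76.1: the physical root is X = 0.813.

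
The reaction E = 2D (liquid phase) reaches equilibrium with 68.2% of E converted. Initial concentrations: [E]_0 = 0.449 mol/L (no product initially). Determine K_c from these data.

K_c = 2.63 mol/L

Let X = conversion of E.
Concentrations: [E] = 0.449 − 0.449X; [D] = 0.898X.
At X = 0.682: [E] = 0.143, [D] = 0.612.
K_c = [D]^2 / ([E]) = 2.63 mol/L.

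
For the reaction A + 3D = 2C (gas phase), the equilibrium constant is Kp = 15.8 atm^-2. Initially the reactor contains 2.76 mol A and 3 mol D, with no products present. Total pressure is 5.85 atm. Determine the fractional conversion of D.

Let X = conversion of D (basis 3 mol D); extent of reaction ξ = X.
At extent ξ: n_A = 2.76 − X; n_D = 3 − 3X; n_C = 2X.
Total moles n_T = 5.76 − 2X.
With p_i = (n_i/n_T)P, Kp = p_C^2 / (p_A p_D^3).
Equating to 15.8 atm^-2 and solving on 0 < X < 1: X = 0.878.

X = 0.878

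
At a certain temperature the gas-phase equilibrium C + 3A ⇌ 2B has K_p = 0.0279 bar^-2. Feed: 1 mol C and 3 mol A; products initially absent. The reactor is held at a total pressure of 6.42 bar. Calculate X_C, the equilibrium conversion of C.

Let X = conversion of C (basis 1 mol C); extent of reaction ξ = X.
Mole table: n_C = 1 − X; n_A = 3 − 3X; n_B = 2X.
Total moles n_T = 4 − 2X.
Mole fractions y_i = n_i/n_T; K_p = p_B^2 / (p_C p_A^3) with p_i = y_i·P.
Substituting and setting equal to 0.0279 bar^-2 gives a polynomial in X; the root in (0,1) is X = 0.354.

X = 0.354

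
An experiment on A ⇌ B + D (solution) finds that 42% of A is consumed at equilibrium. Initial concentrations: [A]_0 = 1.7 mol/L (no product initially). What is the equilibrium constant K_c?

K_c = 0.517 mol/L

Let X = conversion of A.
Concentrations: [A] = 1.7 − 1.7X; [B] = 1.7X; [D] = 1.7X.
At X = 0.42: [A] = 0.986, [B] = 0.714, [D] = 0.714.
K_c = [B] [D] / ([A]) = 0.517 mol/L.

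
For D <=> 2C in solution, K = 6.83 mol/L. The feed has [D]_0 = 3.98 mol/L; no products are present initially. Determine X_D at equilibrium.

X = 0.475

Let X = conversion of D; extent ξ = 3.98·X mol/L.
Concentrations: [D] = 3.98 − 3.98X; [C] = 7.96X.
K = [C]^2 / ([D]).
This equals 6.83 at X = 0.475 (the root in 0 < X < 1).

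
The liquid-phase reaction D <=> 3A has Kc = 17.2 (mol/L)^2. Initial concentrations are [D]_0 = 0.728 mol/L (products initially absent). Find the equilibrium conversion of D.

Let X = conversion of D; extent ξ = 0.728·X mol/L.
Concentrations: [D] = 0.728 − 0.728X; [A] = 2.18X.
Kc = [A]^3 / ([D]).
Setting equal to 17.2 and solving for X on (0,1) gives X = 0.707.

X = 0.707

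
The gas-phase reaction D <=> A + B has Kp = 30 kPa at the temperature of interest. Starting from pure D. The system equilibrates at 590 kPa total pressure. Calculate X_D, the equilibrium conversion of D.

X = 0.220

Take 1 mol D as basis and let X be its fractional conversion, so ξ = X.
Moles: n_D = 1 − X; n_A = X; n_B = X.
Summing: n_T = 1 + X.
y_i = n_i/n_T, p_i = y_i·P. Kp = p_A p_B / (p_D).
Setting this equal to 30 kPa and taking the physical root (0 < X < 1) gives X = 0.220.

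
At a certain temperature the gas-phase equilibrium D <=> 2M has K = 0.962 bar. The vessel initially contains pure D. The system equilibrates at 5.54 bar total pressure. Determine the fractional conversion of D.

X = 0.204

Let X = conversion of D (basis 1 mol D); extent of reaction ξ = X.
Mole table: n_D = 1 − X; n_M = 2X.
n_T = Σnᵢ = 1 + X.
With p_i = (n_i/n_T)P, K = p_M^2 / (p_D).
This yields a degree-2 equation in X; solving on (0,1), X = 0.204.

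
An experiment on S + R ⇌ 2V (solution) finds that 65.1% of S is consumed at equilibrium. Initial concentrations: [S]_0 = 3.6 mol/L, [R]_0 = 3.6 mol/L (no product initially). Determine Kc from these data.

Let X = conversion of S.
Concentrations: [S] = 3.6 − 3.6X; [R] = 3.6 − 3.6X; [V] = 7.2X.
At X = 0.651: [S] = 1.26, [R] = 1.26, [V] = 4.69.
Kc = [V]^2 / ([S] [R]) = 13.9.

Kc = 13.9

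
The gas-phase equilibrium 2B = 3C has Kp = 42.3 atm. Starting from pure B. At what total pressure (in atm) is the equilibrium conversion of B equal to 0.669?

P = 6.12 atm

Take 1 mol B as basis and let X be its fractional conversion, so ξ = 0.5X.
At extent ξ: n_B = 1 − X; n_C = 1.5X.
Summing: n_T = 1 + 0.5X.
Kp = p_C^3 / (p_B^2) with p_i = (n_i/n_T)·P.
At X = 0.669: the mole-fraction product g(X) = Π y_i^ν_i = 6.912. Since Kp = g(X)·P^{1}, P = (Kp/g)^(1/1) = (42.3/6.912)^(1/1) = 6.12 atm.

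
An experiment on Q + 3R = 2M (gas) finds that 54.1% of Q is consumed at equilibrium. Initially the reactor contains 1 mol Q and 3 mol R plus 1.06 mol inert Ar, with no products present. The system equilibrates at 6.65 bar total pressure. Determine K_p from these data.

K_p = 0.35 bar^-2

Let X = conversion of Q (basis 1 mol Q); extent of reaction ξ = X.
At extent ξ: n_Q = 1 − X; n_R = 3 − 3X; n_M = 2X; n_I = 1.06 (inert).
Total moles n_T = 5.06 − 2X.
At X = 0.541: n_Q = 0.459, n_R = 1.38, n_M = 1.08, n_T = 3.98.
p_i = (n_i/n_T)·P. K_p = p_M^2 / (p_Q p_R^3) = 0.35 bar^-2.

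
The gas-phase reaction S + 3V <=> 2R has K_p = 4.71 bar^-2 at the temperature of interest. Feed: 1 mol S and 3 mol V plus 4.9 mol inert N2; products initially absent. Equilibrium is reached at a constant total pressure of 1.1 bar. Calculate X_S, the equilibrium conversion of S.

Basis: 1 mol S initially; let X = conversion of S. Extent ξ = X.
Species balance: n_S = 1 − X; n_V = 3 − 3X; n_R = 2X; n_I = 4.9 (inert).
Total moles n_T = 8.9 − 2X.
Mole fractions y_i = n_i/n_T; K_p = p_R^2 / (p_S p_V^3) with p_i = y_i·P.
Substituting and setting equal to 4.71 bar^-2 gives a polynomial in X; the root in (0,1) is X = 0.334.

X = 0.334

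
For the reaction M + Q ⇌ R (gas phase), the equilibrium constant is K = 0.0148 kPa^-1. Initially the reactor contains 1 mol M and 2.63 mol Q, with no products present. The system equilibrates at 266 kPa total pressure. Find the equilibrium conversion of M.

X = 0.721

Basis: 1 mol M initially; let X = conversion of M. Extent ξ = X.
Mole table: n_M = 1 − X; n_Q = 2.63 − X; n_R = X.
n_T = Σnᵢ = 3.63 − X.
Mole fractions y_i = n_i/n_T; K = p_R / (p_M p_Q) with p_i = y_i·P.
Equating to 0.0148 kPa^-1 and solving on 0 < X < 1: X = 0.721.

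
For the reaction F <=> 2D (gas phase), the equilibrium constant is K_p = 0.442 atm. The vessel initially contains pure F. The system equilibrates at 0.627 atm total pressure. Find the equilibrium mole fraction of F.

Basis: 1 mol F initially; let X = conversion of F. Extent ξ = X.
Species balance: n_F = 1 − X; n_D = 2X.
n_T = Σnᵢ = 1 + X.
With p_i = (n_i/n_T)P, K_p = p_D^2 / (p_F).
Setting this equal to 0.442 atm and taking the physical root (0 < X < 1) gives X = 0.387.
Then n_F = 0.613, n_T = 1.39, so y_F = 0.442.

y_F = 0.442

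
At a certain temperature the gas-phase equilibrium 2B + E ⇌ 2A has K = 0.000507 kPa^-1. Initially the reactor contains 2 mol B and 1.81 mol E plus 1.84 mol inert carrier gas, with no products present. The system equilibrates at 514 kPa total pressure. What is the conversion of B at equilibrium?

Let X = conversion of B (basis 2 mol B); extent of reaction ξ = X.
At extent ξ: n_B = 2 − 2X; n_E = 1.81 − X; n_A = 2X; n_I = 1.84 (inert).
Summing: n_T = 5.65 − X.
With p_i = (n_i/n_T)P, K = p_A^2 / (p_B^2 p_E).
This yields a degree-3 equation in X; solving on (0,1), X = 0.217.

X = 0.217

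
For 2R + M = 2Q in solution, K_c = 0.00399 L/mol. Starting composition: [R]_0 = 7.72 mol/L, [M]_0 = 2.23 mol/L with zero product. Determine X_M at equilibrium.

X = 0.139

Let X = conversion of M; extent ξ = 2.23·X mol/L.
Concentrations: [R] = 7.72 − 4.46X; [M] = 2.23 − 2.23X; [Q] = 4.46X.
K_c = [Q]^2 / ([R]^2 [M]).
Equating to 0.00399 L/mol: the physical root is X = 0.139.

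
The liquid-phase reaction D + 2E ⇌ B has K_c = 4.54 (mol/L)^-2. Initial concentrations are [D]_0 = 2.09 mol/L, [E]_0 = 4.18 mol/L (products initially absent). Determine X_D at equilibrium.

X = 0.785

Let X = conversion of D; extent ξ = 2.09·X mol/L.
Concentrations: [D] = 2.09 − 2.09X; [E] = 4.18 − 4.18X; [B] = 2.09X.
K_c = [B] / ([D] [E]^2).
Setting equal to 4.54 and solving for X on (0,1) gives X = 0.785.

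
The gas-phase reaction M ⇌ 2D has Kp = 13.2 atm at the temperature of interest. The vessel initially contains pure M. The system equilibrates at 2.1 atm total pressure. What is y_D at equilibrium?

y_D = 0.877

Let X = conversion of M (basis 1 mol M); extent of reaction ξ = X.
Moles: n_M = 1 − X; n_D = 2X.
Total moles n_T = 1 + X.
Mole fractions y_i = n_i/n_T; Kp = p_D^2 / (p_M) with p_i = y_i·P.
Equating to 13.2 atm and solving on 0 < X < 1: X = 0.782.
Then n_D = 1.56, n_T = 1.78, so y_D = 0.877.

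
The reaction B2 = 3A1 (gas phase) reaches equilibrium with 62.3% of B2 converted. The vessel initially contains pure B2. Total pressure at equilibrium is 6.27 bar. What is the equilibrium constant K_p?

K_p = 135 bar^2

Take 1 mol B2 as basis and let X be its fractional conversion, so ξ = X.
At extent ξ: n_B2 = 1 − X; n_A1 = 3X.
n_T = Σnᵢ = 1 + 2X.
At X = 0.623: n_B2 = 0.377, n_A1 = 1.87, n_T = 2.25.
p_i = (n_i/n_T)·P. K_p = p_A1^3 / (p_B2) = 135 bar^2.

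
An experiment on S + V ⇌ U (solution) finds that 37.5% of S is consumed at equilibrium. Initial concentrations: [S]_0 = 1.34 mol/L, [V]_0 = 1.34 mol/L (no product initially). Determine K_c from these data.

K_c = 0.716 L/mol

Let X = conversion of S.
Concentrations: [S] = 1.34 − 1.34X; [V] = 1.34 − 1.34X; [U] = 1.34X.
At X = 0.375: [S] = 0.838, [V] = 0.838, [U] = 0.503.
K_c = [U] / ([S] [V]) = 0.716 L/mol.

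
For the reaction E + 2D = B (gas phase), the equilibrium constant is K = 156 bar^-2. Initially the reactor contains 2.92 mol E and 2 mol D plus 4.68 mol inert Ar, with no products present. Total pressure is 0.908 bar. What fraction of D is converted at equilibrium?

X = 0.785

Let X = conversion of D (basis 2 mol D); extent of reaction ξ = X.
Mole table: n_E = 2.92 − X; n_D = 2 − 2X; n_B = X; n_I = 4.68 (inert).
n_T = Σnᵢ = 9.6 − 2X.
y_i = n_i/n_T, p_i = y_i·P. K = p_B / (p_E p_D^2).
Substituting and setting equal to 156 bar^-2 gives a polynomial in X; the root in (0,1) is X = 0.785.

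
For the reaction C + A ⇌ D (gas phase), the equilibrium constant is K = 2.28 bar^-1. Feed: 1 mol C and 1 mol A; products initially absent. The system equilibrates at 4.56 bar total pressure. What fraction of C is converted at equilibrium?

X = 0.704

Take 1 mol C as basis and let X be its fractional conversion, so ξ = X.
At extent ξ: n_C = 1 − X; n_A = 1 − X; n_D = X.
Summing: n_T = 2 − X.
With p_i = (n_i/n_T)P, K = p_D / (p_C p_A).
Equating to 2.28 bar^-1 and solving on 0 < X < 1: X = 0.704.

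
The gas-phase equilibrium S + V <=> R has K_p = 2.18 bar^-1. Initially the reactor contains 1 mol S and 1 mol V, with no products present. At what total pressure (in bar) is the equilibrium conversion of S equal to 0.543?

P = 1.74 bar

Basis: 1 mol S initially; let X = conversion of S. Extent ξ = X.
Mole table: n_S = 1 − X; n_V = 1 − X; n_R = X.
Total moles n_T = 2 − X.
K_p = p_R / (p_S p_V) with p_i = (n_i/n_T)·P.
At X = 0.543: the mole-fraction product g(X) = Π y_i^ν_i = 3.788. Since K_p = g(X)·P^{-1}, P = (g/K_p)^(1/1) = (3.788/2.18)^(1/1) = 1.74 bar.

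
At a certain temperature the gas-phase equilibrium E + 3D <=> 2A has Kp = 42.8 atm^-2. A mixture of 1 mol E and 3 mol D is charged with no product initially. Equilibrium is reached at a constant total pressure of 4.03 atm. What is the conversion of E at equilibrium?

Let X = conversion of E (basis 1 mol E); extent of reaction ξ = X.
Mole table: n_E = 1 − X; n_D = 3 − 3X; n_A = 2X.
Total moles n_T = 4 − 2X.
y_i = n_i/n_T, p_i = y_i·P. Kp = p_A^2 / (p_E p_D^3).
Equating to 42.8 atm^-2 and solving on 0 < X < 1: X = 0.832.

X = 0.832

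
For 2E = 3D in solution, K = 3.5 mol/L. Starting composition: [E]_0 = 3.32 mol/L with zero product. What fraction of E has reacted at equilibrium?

X = 0.454

Let X = conversion of E; extent ξ = 3.32X/2 mol/L.
Concentrations: [E] = 3.32 − 3.32X; [D] = 4.98X.
K = [D]^3 / ([E]^2).
Equating to 3.5 mol/L: the physical root is X = 0.454.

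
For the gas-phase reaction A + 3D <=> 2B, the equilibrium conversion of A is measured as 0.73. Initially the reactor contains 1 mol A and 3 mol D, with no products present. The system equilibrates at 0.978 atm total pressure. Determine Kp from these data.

Kp = 100 atm^-2

Let X = conversion of A (basis 1 mol A); extent of reaction ξ = X.
Mole table: n_A = 1 − X; n_D = 3 − 3X; n_B = 2X.
Total moles n_T = 4 − 2X.
At X = 0.73: n_A = 0.27, n_D = 0.81, n_B = 1.46, n_T = 2.54.
p_i = (n_i/n_T)·P. Kp = p_B^2 / (p_A p_D^3) = 100 atm^-2.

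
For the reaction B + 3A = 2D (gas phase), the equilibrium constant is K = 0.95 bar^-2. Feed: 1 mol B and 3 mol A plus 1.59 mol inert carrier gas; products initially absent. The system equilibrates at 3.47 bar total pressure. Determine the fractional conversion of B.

Take 1 mol B as basis and let X be its fractional conversion, so ξ = X.
Species balance: n_B = 1 − X; n_A = 3 − 3X; n_D = 2X; n_I = 1.59 (inert).
Total moles n_T = 5.59 − 2X.
y_i = n_i/n_T, p_i = y_i·P. K = p_D^2 / (p_B p_A^3).
Setting this equal to 0.95 bar^-2 and taking the physical root (0 < X < 1) gives X = 0.492.

X = 0.492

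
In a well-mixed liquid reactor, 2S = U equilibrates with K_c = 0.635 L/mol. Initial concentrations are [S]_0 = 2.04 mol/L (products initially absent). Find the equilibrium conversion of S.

X = 0.542

Let X = conversion of S; extent ξ = 2.04X/2 mol/L.
Concentrations: [S] = 2.04 − 2.04X; [U] = 1.02X.
K_c = [U] / ([S]^2).
Equating to 0.635 L/mol: the physical root is X = 0.542.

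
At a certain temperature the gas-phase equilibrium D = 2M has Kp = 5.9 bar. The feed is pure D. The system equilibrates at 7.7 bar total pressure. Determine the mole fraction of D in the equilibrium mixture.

y_D = 0.428

Let X = conversion of D (basis 1 mol D); extent of reaction ξ = X.
Moles: n_D = 1 − X; n_M = 2X.
Summing: n_T = 1 + X.
Mole fractions y_i = n_i/n_T; Kp = p_M^2 / (p_D) with p_i = y_i·P.
Setting this equal to 5.9 bar and taking the physical root (0 < X < 1) gives X = 0.401.
Then n_D = 0.599, n_T = 1.4, so y_D = 0.428.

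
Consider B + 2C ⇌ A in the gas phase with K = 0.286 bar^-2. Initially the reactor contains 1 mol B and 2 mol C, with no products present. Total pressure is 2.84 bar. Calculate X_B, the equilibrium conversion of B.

X = 0.405

Let X = conversion of B (basis 1 mol B); extent of reaction ξ = X.
Mole table: n_B = 1 − X; n_C = 2 − 2X; n_A = X.
Summing: n_T = 3 − 2X.
With p_i = (n_i/n_T)P, K = p_A / (p_B p_C^2).
This yields a degree-3 equation in X; solving on (0,1), X = 0.405.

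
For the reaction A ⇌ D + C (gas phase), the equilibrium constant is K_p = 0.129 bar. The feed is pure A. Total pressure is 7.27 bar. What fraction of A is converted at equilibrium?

Take 1 mol A as basis and let X be its fractional conversion, so ξ = X.
Mole table: n_A = 1 − X; n_D = X; n_C = X.
Summing: n_T = 1 + X.
y_i = n_i/n_T, p_i = y_i·P. K_p = p_D p_C / (p_A).
This yields a degree-2 equation in X; solving on (0,1), X = 0.132.

X = 0.132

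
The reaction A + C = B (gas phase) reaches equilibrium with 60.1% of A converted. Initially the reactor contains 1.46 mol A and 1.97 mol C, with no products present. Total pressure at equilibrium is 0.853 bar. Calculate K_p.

K_p = 4.13 bar^-1

Basis: 1.46 mol A initially; let X = conversion of A. Extent ξ = 1.46X.
Mole table: n_A = 1.46 − 1.46X; n_C = 1.97 − 1.46X; n_B = 1.46X.
Total moles n_T = 3.43 − 1.46X.
At X = 0.601: n_A = 0.583, n_C = 1.09, n_B = 0.877, n_T = 2.55.
p_i = (n_i/n_T)·P. K_p = p_B / (p_A p_C) = 4.13 bar^-1.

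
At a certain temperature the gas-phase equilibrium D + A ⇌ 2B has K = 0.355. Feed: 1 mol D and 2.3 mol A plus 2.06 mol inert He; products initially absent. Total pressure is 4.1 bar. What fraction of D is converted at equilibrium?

Take 1 mol D as basis and let X be its fractional conversion, so ξ = X.
Moles: n_D = 1 − X; n_A = 2.3 − X; n_B = 2X; n_I = 2.06 (inert).
n_T stays at 5.36 (no change in mole number).
Mole fractions y_i = n_i/n_T; K = p_B^2 / (p_D p_A) with p_i = y_i·P.
This yields a degree-2 equation in X; solving on (0,1), X = 0.339.

X = 0.339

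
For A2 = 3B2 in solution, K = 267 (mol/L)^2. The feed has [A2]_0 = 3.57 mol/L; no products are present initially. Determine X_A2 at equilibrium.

X = 0.649

Let X = conversion of A2; extent ξ = 3.57·X mol/L.
Concentrations: [A2] = 3.57 − 3.57X; [B2] = 10.7X.
K = [B2]^3 / ([A2]).
Equating to 267 (mol/L)^2: the physical root is X = 0.649.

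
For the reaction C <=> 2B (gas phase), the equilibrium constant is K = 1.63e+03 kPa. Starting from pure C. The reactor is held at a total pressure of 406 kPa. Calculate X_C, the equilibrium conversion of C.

Basis: 1 mol C initially; let X = conversion of C. Extent ξ = X.
Mole table: n_C = 1 − X; n_B = 2X.
n_T = Σnᵢ = 1 + X.
y_i = n_i/n_T, p_i = y_i·P. K = p_B^2 / (p_C).
Equating to 1.63e+03 kPa and solving on 0 < X < 1: X = 0.708.

X = 0.708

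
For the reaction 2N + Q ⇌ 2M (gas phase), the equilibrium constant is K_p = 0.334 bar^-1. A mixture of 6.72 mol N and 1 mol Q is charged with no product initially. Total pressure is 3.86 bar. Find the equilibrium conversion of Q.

X = 0.666

Take 1 mol Q as basis and let X be its fractional conversion, so ξ = X.
Moles: n_N = 6.72 − 2X; n_Q = 1 − X; n_M = 2X.
n_T = Σnᵢ = 7.72 − X.
y_i = n_i/n_T, p_i = y_i·P. K_p = p_M^2 / (p_N^2 p_Q).
Substituting and setting equal to 0.334 bar^-1 gives a polynomial in X; the root in (0,1) is X = 0.666.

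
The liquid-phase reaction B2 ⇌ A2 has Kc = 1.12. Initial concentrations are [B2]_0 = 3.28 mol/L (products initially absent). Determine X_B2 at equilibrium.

X = 0.528

Let X = conversion of B2; extent ξ = 3.28·X mol/L.
Concentrations: [B2] = 3.28 − 3.28X; [A2] = 3.28X.
Kc = [A2] / ([B2]).
Setting equal to 1.12 and solving for X on (0,1) gives X = 0.528.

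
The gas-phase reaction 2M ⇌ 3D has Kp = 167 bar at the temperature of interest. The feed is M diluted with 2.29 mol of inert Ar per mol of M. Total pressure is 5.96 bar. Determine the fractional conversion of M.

Take 1 mol M as basis and let X be its fractional conversion, so ξ = 0.5X.
Mole table: n_M = 1 − X; n_D = 1.5X; n_I = 2.29 (inert).
Summing: n_T = 3.29 + 0.5X.
With p_i = (n_i/n_T)P, Kp = p_D^3 / (p_M^2).
Equating to 167 bar and solving on 0 < X < 1: X = 0.857.

X = 0.857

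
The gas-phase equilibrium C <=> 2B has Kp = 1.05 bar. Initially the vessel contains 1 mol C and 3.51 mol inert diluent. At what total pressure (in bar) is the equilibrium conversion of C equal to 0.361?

P = 6.27 bar

Basis: 1 mol C initially; let X = conversion of C. Extent ξ = X.
At extent ξ: n_C = 1 − X; n_B = 2X; n_I = 3.51 (inert).
Total moles n_T = 4.51 + X.
Kp = p_B^2 / (p_C) with p_i = (n_i/n_T)·P.
At X = 0.361: the mole-fraction product g(X) = Π y_i^ν_i = 0.1675. Since Kp = g(X)·P^{1}, P = (Kp/g)^(1/1) = (1.05/0.1675)^(1/1) = 6.27 bar.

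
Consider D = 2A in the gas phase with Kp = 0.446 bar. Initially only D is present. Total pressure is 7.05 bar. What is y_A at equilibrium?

y_A = 0.222

Let X = conversion of D (basis 1 mol D); extent of reaction ξ = X.
Mole table: n_D = 1 − X; n_A = 2X.
Summing: n_T = 1 + X.
With p_i = (n_i/n_T)P, Kp = p_A^2 / (p_D).
Equating to 0.446 bar and solving on 0 < X < 1: X = 0.125.
Then n_A = 0.25, n_T = 1.12, so y_A = 0.222.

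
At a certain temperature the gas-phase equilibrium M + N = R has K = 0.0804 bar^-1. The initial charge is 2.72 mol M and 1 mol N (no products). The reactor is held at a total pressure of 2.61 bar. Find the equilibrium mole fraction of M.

y_M = 0.721

Basis: 1 mol N initially; let X = conversion of N. Extent ξ = X.
At extent ξ: n_M = 2.72 − X; n_N = 1 − X; n_R = X.
n_T = Σnᵢ = 3.72 − X.
With p_i = (n_i/n_T)P, K = p_R / (p_M p_N).
This yields a degree-2 equation in X; solving on (0,1), X = 0.131.
Then n_M = 2.59, n_T = 3.59, so y_M = 0.721.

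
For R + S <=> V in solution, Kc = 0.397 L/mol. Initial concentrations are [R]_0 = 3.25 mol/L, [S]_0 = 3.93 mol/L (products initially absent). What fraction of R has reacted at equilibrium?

X = 0.484

Let X = conversion of R; extent ξ = 3.25·X mol/L.
Concentrations: [R] = 3.25 − 3.25X; [S] = 3.93 − 3.25X; [V] = 3.25X.
Kc = [V] / ([R] [S]).
Equating to 0.397 L/mol: the physical root is X = 0.484.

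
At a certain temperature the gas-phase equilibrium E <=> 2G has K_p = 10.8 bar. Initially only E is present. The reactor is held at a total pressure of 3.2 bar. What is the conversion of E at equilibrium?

Basis: 1 mol E initially; let X = conversion of E. Extent ξ = X.
Mole table: n_E = 1 − X; n_G = 2X.
Summing: n_T = 1 + X.
Mole fractions y_i = n_i/n_T; K_p = p_G^2 / (p_E) with p_i = y_i·P.
This yields a degree-2 equation in X; solving on (0,1), X = 0.676.

X = 0.676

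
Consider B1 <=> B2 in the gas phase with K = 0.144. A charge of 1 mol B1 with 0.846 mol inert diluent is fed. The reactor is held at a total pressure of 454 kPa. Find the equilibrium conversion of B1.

X = 0.126

Let X = conversion of B1 (basis 1 mol B1); extent of reaction ξ = X.
Moles: n_B1 = 1 − X; n_B2 = X; n_I = 0.846 (inert).
n_T stays at 1.85 (no change in mole number).
Mole fractions y_i = n_i/n_T; K = p_B2 / (p_B1) with p_i = y_i·P.
Setting this equal to 0.144 and taking the physical root (0 < X < 1) gives X = 0.126.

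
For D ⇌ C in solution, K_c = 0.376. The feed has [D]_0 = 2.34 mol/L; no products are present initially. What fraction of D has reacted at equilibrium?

X = 0.273

Let X = conversion of D; extent ξ = 2.34·X mol/L.
Concentrations: [D] = 2.34 − 2.34X; [C] = 2.34X.
K_c = [C] / ([D]).
Setting equal to 0.376 and solving for X on (0,1) gives X = 0.273.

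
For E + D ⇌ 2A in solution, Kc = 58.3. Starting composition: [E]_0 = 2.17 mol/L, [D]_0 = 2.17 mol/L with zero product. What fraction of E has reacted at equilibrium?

Let X = conversion of E; extent ξ = 2.17·X mol/L.
Concentrations: [E] = 2.17 − 2.17X; [D] = 2.17 − 2.17X; [A] = 4.34X.
Kc = [A]^2 / ([E] [D]).
Solving Kc = 58.3 for X ∈ (0,1): X = 0.792.

X = 0.792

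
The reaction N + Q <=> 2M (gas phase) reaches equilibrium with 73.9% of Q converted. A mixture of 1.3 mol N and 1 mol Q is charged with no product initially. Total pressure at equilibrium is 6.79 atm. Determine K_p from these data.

Take 1 mol Q as basis and let X be its fractional conversion, so ξ = X.
Species balance: n_N = 1.3 − X; n_Q = 1 − X; n_M = 2X.
n_T stays at 2.3 (no change in mole number).
At X = 0.739: n_N = 0.561, n_Q = 0.261, n_M = 1.48, n_T = 2.3.
p_i = (n_i/n_T)·P. K_p = p_M^2 / (p_N p_Q) = 14.9.

K_p = 14.9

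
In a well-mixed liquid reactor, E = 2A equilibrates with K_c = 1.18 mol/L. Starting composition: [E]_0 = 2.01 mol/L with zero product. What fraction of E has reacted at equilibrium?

Let X = conversion of E; extent ξ = 2.01·X mol/L.
Concentrations: [E] = 2.01 − 2.01X; [A] = 4.02X.
K_c = [A]^2 / ([E]).
This equals 1.18 at X = 0.317 (the root in 0 < X < 1).

X = 0.317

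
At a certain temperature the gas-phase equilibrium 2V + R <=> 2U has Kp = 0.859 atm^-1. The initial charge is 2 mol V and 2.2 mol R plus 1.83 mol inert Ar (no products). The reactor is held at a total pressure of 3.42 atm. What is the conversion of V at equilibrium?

X = 0.488

Basis: 2 mol V initially; let X = conversion of V. Extent ξ = X.
Species balance: n_V = 2 − 2X; n_R = 2.2 − X; n_U = 2X; n_I = 1.83 (inert).
Summing: n_T = 6.03 − X.
y_i = n_i/n_T, p_i = y_i·P. Kp = p_U^2 / (p_V^2 p_R).
Equating to 0.859 atm^-1 and solving on 0 < X < 1: X = 0.488.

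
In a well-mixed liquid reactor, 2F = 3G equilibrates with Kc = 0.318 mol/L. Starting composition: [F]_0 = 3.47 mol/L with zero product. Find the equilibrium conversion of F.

Let X = conversion of F; extent ξ = 3.47X/2 mol/L.
Concentrations: [F] = 3.47 − 3.47X; [G] = 5.21X.
Kc = [G]^3 / ([F]^2).
Setting equal to 0.318 and solving for X on (0,1) gives X = 0.248.

X = 0.248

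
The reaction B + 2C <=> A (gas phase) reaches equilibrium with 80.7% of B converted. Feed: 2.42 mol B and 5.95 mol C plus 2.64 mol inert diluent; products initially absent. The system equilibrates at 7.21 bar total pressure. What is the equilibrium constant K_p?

K_p = 0.972 bar^-2

Basis: 2.42 mol B initially; let X = conversion of B. Extent ξ = 2.42X.
At extent ξ: n_B = 2.42 − 2.42X; n_C = 5.95 − 4.84X; n_A = 2.42X; n_I = 2.64 (inert).
Total moles n_T = 11 − 4.84X.
At X = 0.807: n_B = 0.467, n_C = 2.04, n_A = 1.95, n_T = 7.1.
p_i = (n_i/n_T)·P. K_p = p_A / (p_B p_C^2) = 0.972 bar^-2.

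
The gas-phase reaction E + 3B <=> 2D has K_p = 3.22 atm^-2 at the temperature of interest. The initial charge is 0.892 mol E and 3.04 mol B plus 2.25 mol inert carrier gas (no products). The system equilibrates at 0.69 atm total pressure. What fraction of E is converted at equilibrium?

Basis: 0.892 mol E initially; let X = conversion of E. Extent ξ = 0.892X.
Moles: n_E = 0.892 − 0.892X; n_B = 3.04 − 2.68X; n_D = 1.78X; n_I = 2.25 (inert).
n_T = Σnᵢ = 6.18 − 1.78X.
y_i = n_i/n_T, p_i = y_i·P. K_p = p_D^2 / (p_E p_B^3).
Setting this equal to 3.22 atm^-2 and taking the physical root (0 < X < 1) gives X = 0.315.

X = 0.315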